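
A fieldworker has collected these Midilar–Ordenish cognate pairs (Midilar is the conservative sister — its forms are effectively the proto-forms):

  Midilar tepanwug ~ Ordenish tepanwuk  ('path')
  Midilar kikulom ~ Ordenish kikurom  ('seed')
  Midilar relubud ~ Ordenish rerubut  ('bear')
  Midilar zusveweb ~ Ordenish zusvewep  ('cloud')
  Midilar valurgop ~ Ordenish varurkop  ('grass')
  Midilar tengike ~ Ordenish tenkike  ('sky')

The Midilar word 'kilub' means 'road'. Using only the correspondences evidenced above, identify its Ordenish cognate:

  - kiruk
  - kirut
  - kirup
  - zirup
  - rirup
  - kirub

kirup

relubud ~ rerubut, valurgop ~ varurkop — Midilar l corresponds to Ordenish r between vowels (before a back vowel).
zusveweb ~ zusvewep — Midilar b corresponds to Ordenish p word-finally.
Applying these to Midilar 'kilub':
  kilub → kirub   (l→r between vowels (before a back vowel))
  kirub → kirup   (b→p word-finally)
So the Ordenish cognate is 'kirup'.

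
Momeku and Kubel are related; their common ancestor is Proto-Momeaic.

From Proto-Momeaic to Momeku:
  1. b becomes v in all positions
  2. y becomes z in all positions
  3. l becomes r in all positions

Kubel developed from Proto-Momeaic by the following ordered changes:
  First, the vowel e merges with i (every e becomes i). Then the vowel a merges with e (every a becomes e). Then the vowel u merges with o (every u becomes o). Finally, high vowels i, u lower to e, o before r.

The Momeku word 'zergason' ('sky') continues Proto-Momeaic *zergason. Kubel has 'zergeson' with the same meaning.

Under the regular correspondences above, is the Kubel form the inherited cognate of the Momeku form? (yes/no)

yes

Derive the expected Kubel reflex of *zergason:
Kubel: *zergason
  zergason → zirgason   [vowel merger]
  zirgason → zirgeson   [vowel merger]
  zirgeson (rule 3 does not apply)
  zirgeson → zergeson   [pre-rhotic lowering]
  giving Kubel zergeson.
Kubel 'zergeson' matches the regular reflex exactly, so the pair is cognate.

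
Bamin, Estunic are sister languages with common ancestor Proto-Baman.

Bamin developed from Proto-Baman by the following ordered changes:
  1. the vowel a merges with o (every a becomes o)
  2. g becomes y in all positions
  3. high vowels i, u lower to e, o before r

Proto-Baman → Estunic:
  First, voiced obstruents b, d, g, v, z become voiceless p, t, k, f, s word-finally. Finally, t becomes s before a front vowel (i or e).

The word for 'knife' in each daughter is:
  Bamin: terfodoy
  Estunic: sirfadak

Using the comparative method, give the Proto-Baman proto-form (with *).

*tirfadag

Position 7: Bamin has o, Estunic has a. Estunic preserves a here (none of its changes turn any other segment into a), so the proto-segment is *a.
Position 1: Bamin has t, Estunic has s. Bamin preserves t here (none of its changes turn any other segment into t), so the proto-segment is *t.
This points to *tirfadag. Verify forward in each daughter:
Bamin: start from *tirfadag.
  rule 1 (vowel merger): tirfadag → tirfodog
  rule 2 (unconditioned shift): tirfodog → tirfodoy
  rule 3 (pre-rhotic lowering): tirfodoy → terfodoy
  ⇒ Bamin terfodoy
Estunic: start from *tirfadag.
  rule 1 (final devoicing): tirfadag → tirfadak
  rule 2 (palatalisation): tirfadak → sirfadak
  ⇒ Estunic sirfadak
*tirfadag is the unique common source.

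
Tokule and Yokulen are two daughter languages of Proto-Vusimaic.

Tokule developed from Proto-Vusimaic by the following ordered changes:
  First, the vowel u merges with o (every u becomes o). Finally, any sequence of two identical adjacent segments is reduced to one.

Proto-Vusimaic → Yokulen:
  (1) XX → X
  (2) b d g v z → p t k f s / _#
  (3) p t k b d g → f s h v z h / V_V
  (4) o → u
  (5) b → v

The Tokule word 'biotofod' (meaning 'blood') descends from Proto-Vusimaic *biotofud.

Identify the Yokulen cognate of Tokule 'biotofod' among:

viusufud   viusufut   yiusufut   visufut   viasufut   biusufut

Yokulen: *biotofud
  biotofud (rule 1 does not apply)
  biotofud → biotofut   [final devoicing]
  biotofut → biosofut   [intervocalic lenition]
  biosofut → biusufut   [vowel merger]
  biusufut → viusufut   [unconditioned shift]
  giving Yokulen viusufut.
Only 'viusufut' matches the regular Yokulen development of *biotofud.

viusufut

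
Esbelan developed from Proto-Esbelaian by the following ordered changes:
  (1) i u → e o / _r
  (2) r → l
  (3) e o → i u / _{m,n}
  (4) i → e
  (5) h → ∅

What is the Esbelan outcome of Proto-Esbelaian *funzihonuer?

funzeunuel

Esbelan: start from *funzihonuer.
  rule 1: no change — funzihonuer
  rule 2 (unconditioned shift): funzihonuer → funzihonuel
  rule 3 (pre-nasal raising): funzihonuel → funzihunuel
  rule 4 (vowel merger): funzihunuel → funzehunuel
  rule 5 (h-loss): funzehunuel → funzeunuel
  ⇒ Esbelan funzeunuel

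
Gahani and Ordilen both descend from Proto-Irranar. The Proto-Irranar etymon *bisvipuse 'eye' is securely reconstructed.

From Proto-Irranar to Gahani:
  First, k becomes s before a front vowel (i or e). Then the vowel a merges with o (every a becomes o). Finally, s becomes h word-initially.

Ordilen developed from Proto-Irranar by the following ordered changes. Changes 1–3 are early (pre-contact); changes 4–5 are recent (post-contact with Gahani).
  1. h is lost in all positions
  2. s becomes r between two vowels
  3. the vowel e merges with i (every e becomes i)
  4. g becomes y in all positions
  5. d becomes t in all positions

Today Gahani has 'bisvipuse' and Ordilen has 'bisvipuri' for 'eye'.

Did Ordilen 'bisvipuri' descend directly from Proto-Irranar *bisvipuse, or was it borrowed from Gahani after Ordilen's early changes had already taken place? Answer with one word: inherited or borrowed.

inherited

If inherited, *bisvipuse would pass through all of Ordilen's changes:
Ordilen: *bisvipuse > bisvipure > bisvipuri  (by rhotacism, vowel merger)
If borrowed from Gahani 'bisvipuse' after the early changes, it would undergo only the recent ones:
  rule 4 (unconditioned shift): no change (bisvipuse)
  rule 5 (unconditioned shift): no change (bisvipuse)
  ⇒ as a loan: bisvipuse
Ordilen 'bisvipuri' matches the inherited outcome exactly, so it is an inherited cognate, not a loan.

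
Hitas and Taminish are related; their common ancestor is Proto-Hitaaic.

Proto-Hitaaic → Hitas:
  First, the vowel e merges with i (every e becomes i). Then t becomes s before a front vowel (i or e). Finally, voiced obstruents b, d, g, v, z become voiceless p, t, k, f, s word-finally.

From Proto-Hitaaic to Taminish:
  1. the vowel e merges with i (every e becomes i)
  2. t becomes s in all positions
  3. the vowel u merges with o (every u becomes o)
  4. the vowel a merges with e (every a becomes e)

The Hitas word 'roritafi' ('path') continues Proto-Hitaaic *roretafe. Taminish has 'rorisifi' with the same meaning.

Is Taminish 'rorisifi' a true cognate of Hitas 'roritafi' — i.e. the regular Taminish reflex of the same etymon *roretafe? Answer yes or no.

Derive the expected Taminish reflex of *roretafe:
Taminish: *roretafe > roritafi > rorisafi > rorisefi  (by vowel merger, unconditioned shift, vowel merger)
The regular Taminish reflex would be 'rorisefi', but the attested form is 'rorisifi'. The correspondence is irregular, so they are not cognates (the Taminish form has a different source).

no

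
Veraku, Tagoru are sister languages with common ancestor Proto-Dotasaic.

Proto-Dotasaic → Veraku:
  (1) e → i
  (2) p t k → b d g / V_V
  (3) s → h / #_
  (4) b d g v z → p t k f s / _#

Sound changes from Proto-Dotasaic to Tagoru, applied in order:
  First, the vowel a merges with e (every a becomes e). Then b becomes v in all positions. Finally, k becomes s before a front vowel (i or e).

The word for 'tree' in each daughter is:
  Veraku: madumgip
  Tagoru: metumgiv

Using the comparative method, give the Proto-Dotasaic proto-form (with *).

*matumgib

Position 2: Veraku has a, Tagoru has e. Veraku preserves a here (none of its changes turn any other segment into a), so the proto-segment is *a.
Position 3: Veraku has d, Tagoru has t. Tagoru preserves t here (none of its changes turn any other segment into t), so the proto-segment is *t.
Continuing position by position gives *matumgib; check it forward:
Veraku: *matumgib > madumgib > madumgip  (by intervocalic voicing, final devoicing)
Tagoru: *matumgib > metumgib > metumgiv  (by vowel merger, unconditioned shift)
Only *matumgib yields all of Veraku madumgip, Tagoru metumgiv.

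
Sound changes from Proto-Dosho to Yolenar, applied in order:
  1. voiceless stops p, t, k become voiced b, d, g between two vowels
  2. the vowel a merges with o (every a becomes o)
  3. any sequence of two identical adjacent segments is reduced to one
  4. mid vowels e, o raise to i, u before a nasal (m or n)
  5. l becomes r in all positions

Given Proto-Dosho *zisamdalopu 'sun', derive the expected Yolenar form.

zisumdorobu

Yolenar: *zisamdalopu > zisamdalobu > zisomdolobu > zisumdolobu > zisumdorobu  (by intervocalic voicing, vowel merger, pre-nasal raising, unconditioned shift)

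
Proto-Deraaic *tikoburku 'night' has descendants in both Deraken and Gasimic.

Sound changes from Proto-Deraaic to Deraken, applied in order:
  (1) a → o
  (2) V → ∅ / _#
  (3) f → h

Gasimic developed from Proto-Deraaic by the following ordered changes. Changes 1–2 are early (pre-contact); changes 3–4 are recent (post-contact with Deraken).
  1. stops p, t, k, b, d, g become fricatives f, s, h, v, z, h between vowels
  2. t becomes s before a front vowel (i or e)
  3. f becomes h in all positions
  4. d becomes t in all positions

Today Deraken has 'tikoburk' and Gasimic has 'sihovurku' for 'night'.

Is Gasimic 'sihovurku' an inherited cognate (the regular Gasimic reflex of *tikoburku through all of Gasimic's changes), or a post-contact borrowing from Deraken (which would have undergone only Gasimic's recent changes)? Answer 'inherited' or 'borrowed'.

If inherited, *tikoburku would pass through all of Gasimic's changes:
Gasimic: *tikoburku > tihovurku > sihovurku  (by intervocalic lenition, palatalisation)
If borrowed from Deraken 'tikoburk' after the early changes, it would undergo only the recent ones:
  rule 3 (unconditioned shift): no change (tikoburk)
  rule 4 (unconditioned shift): no change (tikoburk)
  ⇒ as a loan: tikoburk
Gasimic 'sihovurku' matches the inherited outcome exactly, so it is an inherited cognate, not a loan.

inherited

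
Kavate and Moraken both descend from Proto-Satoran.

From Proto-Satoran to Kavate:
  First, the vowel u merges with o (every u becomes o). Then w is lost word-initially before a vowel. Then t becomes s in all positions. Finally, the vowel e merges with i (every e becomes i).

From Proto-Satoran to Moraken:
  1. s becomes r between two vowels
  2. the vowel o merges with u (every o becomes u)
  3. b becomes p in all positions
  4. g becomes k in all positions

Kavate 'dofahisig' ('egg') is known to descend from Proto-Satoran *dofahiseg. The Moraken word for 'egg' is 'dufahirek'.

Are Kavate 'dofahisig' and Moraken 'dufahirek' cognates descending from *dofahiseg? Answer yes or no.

Derive the expected Moraken reflex of *dofahiseg:
Moraken: *dofahiseg > dofahireg > dufahireg > dufahirek  (by rhotacism, vowel merger, unconditioned shift)
Moraken 'dufahirek' matches the regular reflex exactly, so the pair is cognate.

yes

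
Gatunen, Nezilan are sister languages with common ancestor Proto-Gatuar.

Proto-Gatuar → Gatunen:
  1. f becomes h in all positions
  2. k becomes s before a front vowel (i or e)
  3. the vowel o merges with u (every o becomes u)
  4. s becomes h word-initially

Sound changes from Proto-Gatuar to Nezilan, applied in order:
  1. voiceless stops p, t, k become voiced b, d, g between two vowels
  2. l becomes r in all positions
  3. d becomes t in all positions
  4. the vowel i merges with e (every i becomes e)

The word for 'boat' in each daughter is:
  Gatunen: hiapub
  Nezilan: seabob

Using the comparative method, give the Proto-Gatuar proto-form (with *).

Position 2: Gatunen has i, Nezilan has e. Gatunen preserves i here (none of its changes turn any other segment into i), so the proto-segment is *i.
Position 5: Gatunen has u, Nezilan has o. Nezilan preserves o here (none of its changes turn any other segment into o), so the proto-segment is *o.
This points to *siapob. Verify forward in each daughter:
Gatunen: *siapob > siapub > hiapub  (by vowel merger, debuccalisation)
Nezilan: start from *siapob.
  rule 1 (intervocalic voicing): siapob → siabob
  rule 2: no change — siabob
  rule 3: no change — siabob
  rule 4 (vowel merger): siabob → seabob
  ⇒ Nezilan seabob
Only *siapob yields all of Gatunen hiapub, Nezilan seabob.

*siapob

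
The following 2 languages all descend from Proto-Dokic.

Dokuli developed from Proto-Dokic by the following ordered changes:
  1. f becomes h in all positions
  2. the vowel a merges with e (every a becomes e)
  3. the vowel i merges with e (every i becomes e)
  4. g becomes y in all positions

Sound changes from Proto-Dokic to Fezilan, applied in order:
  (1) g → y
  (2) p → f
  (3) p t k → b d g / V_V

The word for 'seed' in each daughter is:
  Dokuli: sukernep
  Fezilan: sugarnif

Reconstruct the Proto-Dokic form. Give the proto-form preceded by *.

*sukarnip

Position 7: Dokuli has e, Fezilan has i. Fezilan preserves i here (none of its changes turn any other segment into i), so the proto-segment is *i.
Position 4: Dokuli has e, Fezilan has a. Fezilan preserves a here (none of its changes turn any other segment into a), so the proto-segment is *a.
Continuing position by position gives *sukarnip; check it forward:
Dokuli: *sukarnip
  sukarnip (rule 1 does not apply)
  sukarnip → sukernip   [vowel merger]
  sukernip → sukernep   [vowel merger]
  sukernep (rule 4 does not apply)
  giving Dokuli sukernep.
Fezilan: *sukarnip > sukarnif > sugarnif  (by unconditioned shift, intervocalic voicing)
Only *sukarnip yields all of Dokuli sukernep, Fezilan sugarnif.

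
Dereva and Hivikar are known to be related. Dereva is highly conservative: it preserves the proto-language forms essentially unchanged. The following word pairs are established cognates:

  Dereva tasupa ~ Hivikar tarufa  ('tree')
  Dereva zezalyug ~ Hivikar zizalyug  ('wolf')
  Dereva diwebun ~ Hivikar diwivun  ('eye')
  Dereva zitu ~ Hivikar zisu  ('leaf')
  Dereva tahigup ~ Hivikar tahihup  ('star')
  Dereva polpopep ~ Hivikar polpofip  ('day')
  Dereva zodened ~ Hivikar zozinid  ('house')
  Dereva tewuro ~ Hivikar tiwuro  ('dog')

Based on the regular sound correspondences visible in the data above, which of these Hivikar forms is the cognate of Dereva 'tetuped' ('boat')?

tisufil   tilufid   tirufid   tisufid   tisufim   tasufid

zezalyug ~ zizalyug, zodened ~ zozinid — Dereva e corresponds to Hivikar i after a consonant, before a consonant other than r, m, n, p, b, f, v.
zitu ~ zisu — Dereva t corresponds to Hivikar s between vowels (before a back vowel).
polpopep ~ polpofip — Dereva p corresponds to Hivikar f between vowels (before a front vowel).
Applying these to Dereva 'tetuped':
  tetuped → tituped   (e→i after a consonant, before a consonant other than r, m, n, p, b, f, v)
  tituped → tisuped   (t→s between vowels (before a back vowel))
  tisuped → tisufed   (p→f between vowels (before a front vowel))
  tisufed → tisufid   (e→i after a consonant, before a consonant other than r, m, n, p, b, f, v)
So the Hivikar cognate is 'tisufid'.

tisufid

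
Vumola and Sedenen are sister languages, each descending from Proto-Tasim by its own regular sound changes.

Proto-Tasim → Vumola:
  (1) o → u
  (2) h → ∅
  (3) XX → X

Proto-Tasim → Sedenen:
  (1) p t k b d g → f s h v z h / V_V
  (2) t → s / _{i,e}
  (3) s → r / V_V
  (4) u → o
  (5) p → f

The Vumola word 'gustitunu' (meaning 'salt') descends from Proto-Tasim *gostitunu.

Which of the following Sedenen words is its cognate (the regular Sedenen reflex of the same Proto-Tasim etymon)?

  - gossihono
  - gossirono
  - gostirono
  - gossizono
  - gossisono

Sedenen: *gostitunu
  gostitunu → gostisunu   [intervocalic lenition]
  gostisunu → gossisunu   [palatalisation]
  gossisunu → gossirunu   [rhotacism]
  gossirunu → gossirono   [vowel merger]
  gossirono (rule 5 does not apply)
  giving Sedenen gossirono.

gossirono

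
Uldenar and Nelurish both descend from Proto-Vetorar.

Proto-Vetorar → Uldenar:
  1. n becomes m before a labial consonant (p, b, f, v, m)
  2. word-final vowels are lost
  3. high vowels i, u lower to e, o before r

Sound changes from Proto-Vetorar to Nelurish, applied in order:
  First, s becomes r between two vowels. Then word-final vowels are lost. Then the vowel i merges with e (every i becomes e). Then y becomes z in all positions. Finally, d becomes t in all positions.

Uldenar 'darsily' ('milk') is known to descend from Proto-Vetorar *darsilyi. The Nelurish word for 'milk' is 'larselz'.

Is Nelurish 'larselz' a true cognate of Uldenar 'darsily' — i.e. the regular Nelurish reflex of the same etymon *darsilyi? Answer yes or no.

no

Derive the expected Nelurish reflex of *darsilyi:
Nelurish: start from *darsilyi.
  rule 1: no change — darsilyi
  rule 2 (apocope): darsilyi → darsily
  rule 3 (vowel merger): darsily → darsely
  rule 4 (unconditioned shift): darsely → darselz
  rule 5 (unconditioned shift): darselz → tarselz
  ⇒ Nelurish tarselz
The regular Nelurish reflex would be 'tarselz', but the attested form is 'larselz'. The correspondence is irregular, so they are not cognates (the Nelurish form has a different source).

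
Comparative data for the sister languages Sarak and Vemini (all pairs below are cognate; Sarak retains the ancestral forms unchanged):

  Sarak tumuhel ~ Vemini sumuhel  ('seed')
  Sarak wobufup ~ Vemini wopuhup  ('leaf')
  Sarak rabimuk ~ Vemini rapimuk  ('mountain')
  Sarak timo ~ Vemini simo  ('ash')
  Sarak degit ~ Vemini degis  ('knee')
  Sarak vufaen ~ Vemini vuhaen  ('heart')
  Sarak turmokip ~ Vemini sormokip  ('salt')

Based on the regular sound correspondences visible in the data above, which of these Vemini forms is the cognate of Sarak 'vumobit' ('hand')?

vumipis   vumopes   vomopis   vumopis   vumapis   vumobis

vumopis

rabimuk ~ rapimuk — Sarak b corresponds to Vemini p between vowels (before a front vowel).
degit ~ degis — Sarak t corresponds to Vemini s word-finally.
Applying these to Sarak 'vumobit':
  vumobit → vumopit   (b→p between vowels (before a front vowel))
  vumopit → vumopis   (t→s word-finally)
So the Vemini cognate is 'vumopis'.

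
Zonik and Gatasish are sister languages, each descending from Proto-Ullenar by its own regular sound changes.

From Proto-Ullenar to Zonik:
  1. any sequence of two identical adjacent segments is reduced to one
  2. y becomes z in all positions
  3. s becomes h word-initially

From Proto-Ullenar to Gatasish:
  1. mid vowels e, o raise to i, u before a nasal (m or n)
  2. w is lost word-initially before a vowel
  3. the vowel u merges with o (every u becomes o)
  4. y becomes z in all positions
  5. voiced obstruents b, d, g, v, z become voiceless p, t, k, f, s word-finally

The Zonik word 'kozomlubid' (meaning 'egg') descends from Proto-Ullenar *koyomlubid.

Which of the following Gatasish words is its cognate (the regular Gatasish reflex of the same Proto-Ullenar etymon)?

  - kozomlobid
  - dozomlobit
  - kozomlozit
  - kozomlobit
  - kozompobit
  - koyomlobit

kozomlobit

Gatasish: *koyomlubid
  koyomlubid → koyumlubid   [pre-nasal raising]
  koyumlubid (rule 2 does not apply)
  koyumlubid → koyomlobid   [vowel merger]
  koyomlobid → kozomlobid   [unconditioned shift]
  kozomlobid → kozomlobit   [final devoicing]
  giving Gatasish kozomlobit.
The other candidates each miss or misapply at least one Gatasish change.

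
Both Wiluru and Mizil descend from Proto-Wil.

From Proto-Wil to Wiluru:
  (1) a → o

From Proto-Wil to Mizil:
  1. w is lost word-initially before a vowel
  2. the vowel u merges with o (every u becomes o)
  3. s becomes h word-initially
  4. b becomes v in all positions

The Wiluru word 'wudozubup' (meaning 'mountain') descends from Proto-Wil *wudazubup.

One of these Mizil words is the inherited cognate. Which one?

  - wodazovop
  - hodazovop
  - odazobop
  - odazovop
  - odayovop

Mizil: start from *wudazubup.
  rule 1 (glide loss): wudazubup → udazubup
  rule 2 (vowel merger): udazubup → odazobop
  rule 3: no change — odazobop
  rule 4 (unconditioned shift): odazobop → odazovop
  ⇒ Mizil odazovop
The other candidates each miss or misapply at least one Mizil change.

odazovop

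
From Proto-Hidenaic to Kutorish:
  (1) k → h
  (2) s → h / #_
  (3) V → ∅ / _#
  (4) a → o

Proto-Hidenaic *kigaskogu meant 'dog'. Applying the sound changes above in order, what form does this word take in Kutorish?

higoshog

Kutorish: *kigaskogu > higashogu > higashog > higoshog  (by unconditioned shift, apocope, vowel merger)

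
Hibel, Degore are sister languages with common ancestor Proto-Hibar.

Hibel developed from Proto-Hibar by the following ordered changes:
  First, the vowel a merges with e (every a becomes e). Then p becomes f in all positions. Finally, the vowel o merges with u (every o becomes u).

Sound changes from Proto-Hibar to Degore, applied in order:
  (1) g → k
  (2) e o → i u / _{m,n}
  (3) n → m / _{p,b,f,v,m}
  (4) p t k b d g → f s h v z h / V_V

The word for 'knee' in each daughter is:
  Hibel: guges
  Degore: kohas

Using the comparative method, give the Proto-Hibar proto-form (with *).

*gogas

Position 2: Hibel has u, Degore has o. Degore preserves o here (none of its changes turn any other segment into o), so the proto-segment is *o.
Position 4: Hibel has e, Degore has a. Degore preserves a here (none of its changes turn any other segment into a), so the proto-segment is *a.
Position 3: Hibel has g, Degore has h. Hibel preserves g here (none of its changes turn any other segment into g), so the proto-segment is *g.
Verify the candidate proto-form against each daughter:
Hibel: *gogas > goges > guges  (by vowel merger, vowel merger)
Degore: start from *gogas.
  rule 1 (unconditioned shift): gogas → kokas
  rule 2: no change — kokas
  rule 3: no change — kokas
  rule 4 (intervocalic lenition): kokas → kohas
  ⇒ Degore kohas
No other proto-form is consistent with every reflex, so the reconstruction is *gogas.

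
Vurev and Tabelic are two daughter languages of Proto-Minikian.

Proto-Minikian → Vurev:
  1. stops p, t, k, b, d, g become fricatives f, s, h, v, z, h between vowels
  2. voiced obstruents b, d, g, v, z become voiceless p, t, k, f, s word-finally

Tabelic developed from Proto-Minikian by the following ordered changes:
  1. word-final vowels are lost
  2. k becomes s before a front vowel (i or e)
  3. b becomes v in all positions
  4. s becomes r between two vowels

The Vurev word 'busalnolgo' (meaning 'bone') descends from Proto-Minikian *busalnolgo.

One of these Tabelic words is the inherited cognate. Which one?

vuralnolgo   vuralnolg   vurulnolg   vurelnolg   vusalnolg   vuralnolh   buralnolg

Tabelic: *busalnolgo > busalnolg > vusalnolg > vuralnolg  (by apocope, unconditioned shift, rhotacism)
Among the options, 'vuralnolg' alone shows every Tabelic change applied in order.

vuralnolg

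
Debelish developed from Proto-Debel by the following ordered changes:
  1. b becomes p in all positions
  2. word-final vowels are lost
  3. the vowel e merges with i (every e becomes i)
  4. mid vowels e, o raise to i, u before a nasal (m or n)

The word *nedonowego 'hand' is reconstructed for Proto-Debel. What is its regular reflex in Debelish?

nidunowig

Debelish: *nedonowego
  nedonowego (rule 1 does not apply)
  nedonowego → nedonoweg   [apocope]
  nedonoweg → nidonowig   [vowel merger]
  nidonowig → nidunowig   [pre-nasal raising]
  giving Debelish nidunowig.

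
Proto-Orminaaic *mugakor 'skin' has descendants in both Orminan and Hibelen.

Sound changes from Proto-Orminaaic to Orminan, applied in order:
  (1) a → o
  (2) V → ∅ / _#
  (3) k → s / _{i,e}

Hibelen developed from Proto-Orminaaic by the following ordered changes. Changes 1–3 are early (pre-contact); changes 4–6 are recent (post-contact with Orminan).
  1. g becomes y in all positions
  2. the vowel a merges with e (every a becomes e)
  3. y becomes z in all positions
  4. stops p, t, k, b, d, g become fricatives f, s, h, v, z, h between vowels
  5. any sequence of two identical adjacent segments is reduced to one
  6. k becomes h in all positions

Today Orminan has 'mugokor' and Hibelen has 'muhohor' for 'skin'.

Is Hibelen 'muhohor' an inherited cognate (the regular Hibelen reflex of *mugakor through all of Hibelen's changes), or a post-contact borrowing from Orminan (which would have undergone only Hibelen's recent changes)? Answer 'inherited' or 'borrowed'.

If inherited, *mugakor would pass through all of Hibelen's changes:
Hibelen: *mugakor > muyakor > muyekor > muzekor > muzehor  (by unconditioned shift, vowel merger, unconditioned shift, intervocalic lenition)
If borrowed from Orminan 'mugokor' after the early changes, it would undergo only the recent ones:
  rule 4 (intervocalic lenition): mugokor → muhohor
  rule 5 (degemination): no change (muhohor)
  rule 6 (unconditioned shift): no change (muhohor)
  ⇒ as a loan: muhohor
Hibelen 'muhohor' matches the loan outcome 'muhohor', not the inherited 'muzehor' — it skipped the early Hibelen changes, so it was borrowed from Orminan.

borrowed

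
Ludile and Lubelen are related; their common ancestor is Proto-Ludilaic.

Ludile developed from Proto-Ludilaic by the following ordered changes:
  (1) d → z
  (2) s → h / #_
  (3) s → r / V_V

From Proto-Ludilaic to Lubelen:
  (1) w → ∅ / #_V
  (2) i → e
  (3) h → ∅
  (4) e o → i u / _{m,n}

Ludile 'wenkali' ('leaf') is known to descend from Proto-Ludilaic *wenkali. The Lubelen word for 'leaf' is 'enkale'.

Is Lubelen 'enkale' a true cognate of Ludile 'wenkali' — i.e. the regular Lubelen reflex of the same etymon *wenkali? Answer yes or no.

Derive the expected Lubelen reflex of *wenkali:
Lubelen: *wenkali
  wenkali → enkali   [glide loss]
  enkali → enkale   [vowel merger]
  enkale (rule 3 does not apply)
  enkale → inkale   [pre-nasal raising]
  giving Lubelen inkale.
The regular Lubelen reflex would be 'inkale', but the attested form is 'enkale'. The correspondence is irregular, so they are not cognates (the Lubelen form has a different source).

no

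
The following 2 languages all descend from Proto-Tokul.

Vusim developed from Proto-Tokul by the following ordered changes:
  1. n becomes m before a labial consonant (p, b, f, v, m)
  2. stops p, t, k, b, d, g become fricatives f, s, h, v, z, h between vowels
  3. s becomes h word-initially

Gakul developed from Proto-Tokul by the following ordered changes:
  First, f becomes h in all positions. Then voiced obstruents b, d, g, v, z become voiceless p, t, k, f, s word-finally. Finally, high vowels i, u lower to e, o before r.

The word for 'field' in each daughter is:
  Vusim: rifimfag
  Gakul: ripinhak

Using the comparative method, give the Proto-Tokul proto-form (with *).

*ripinfag

Position 5: Vusim has m, Gakul has n. Gakul preserves n here (none of its changes turn any other segment into n), so the proto-segment is *n.
Position 8: Vusim has g, Gakul has k. Vusim preserves g here (none of its changes turn any other segment into g), so the proto-segment is *g.
Verify the candidate proto-form against each daughter:
Vusim: *ripinfag > ripimfag > rifimfag  (by nasal place assimilation, intervocalic lenition)
Gakul: start from *ripinfag.
  rule 1 (unconditioned shift): ripinfag → ripinhag
  rule 2 (final devoicing): ripinhag → ripinhak
  rule 3: no change — ripinhak
  ⇒ Gakul ripinhak
*ripinfag is the unique common source.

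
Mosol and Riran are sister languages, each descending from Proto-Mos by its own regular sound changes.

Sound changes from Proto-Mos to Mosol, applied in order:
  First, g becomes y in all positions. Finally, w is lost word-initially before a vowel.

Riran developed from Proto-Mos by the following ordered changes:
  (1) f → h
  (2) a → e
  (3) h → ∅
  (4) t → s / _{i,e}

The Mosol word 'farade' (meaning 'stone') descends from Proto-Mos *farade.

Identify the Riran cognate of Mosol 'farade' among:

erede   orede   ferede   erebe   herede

erede

Riran: start from *farade.
  rule 1 (unconditioned shift): farade → harade
  rule 2 (vowel merger): harade → herede
  rule 3 (h-loss): herede → erede
  rule 4: no change — erede
  ⇒ Riran erede
The other candidates each miss or misapply at least one Riran change.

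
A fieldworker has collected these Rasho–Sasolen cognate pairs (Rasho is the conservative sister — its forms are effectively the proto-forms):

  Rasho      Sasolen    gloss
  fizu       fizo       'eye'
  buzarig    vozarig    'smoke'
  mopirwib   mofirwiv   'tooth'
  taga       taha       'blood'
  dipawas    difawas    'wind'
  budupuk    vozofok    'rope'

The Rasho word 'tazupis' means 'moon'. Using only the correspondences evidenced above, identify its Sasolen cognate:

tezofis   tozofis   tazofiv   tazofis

budupuk ~ vozofok — Rasho u corresponds to Sasolen o after a consonant, before a labial obstruent.
mopirwib ~ mofirwiv — Rasho p corresponds to Sasolen f between vowels (before a front vowel).
Applying these to Rasho 'tazupis':
  tazupis → tazopis   (u→o after a consonant, before a labial obstruent)
  tazopis → tazofis   (p→f between vowels (before a front vowel))
So the Sasolen cognate is 'tazofis'.

tazofis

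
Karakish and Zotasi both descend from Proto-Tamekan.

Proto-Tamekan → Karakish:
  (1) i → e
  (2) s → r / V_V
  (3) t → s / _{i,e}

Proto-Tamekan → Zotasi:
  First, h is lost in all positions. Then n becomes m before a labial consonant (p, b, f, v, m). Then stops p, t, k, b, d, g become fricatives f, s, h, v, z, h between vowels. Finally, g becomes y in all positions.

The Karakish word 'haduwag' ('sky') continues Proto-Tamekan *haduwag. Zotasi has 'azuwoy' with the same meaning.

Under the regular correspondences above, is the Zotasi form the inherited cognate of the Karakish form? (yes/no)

Derive the expected Zotasi reflex of *haduwag:
Zotasi: start from *haduwag.
  rule 1 (h-loss): haduwag → aduwag
  rule 2: no change — aduwag
  rule 3 (intervocalic lenition): aduwag → azuwag
  rule 4 (unconditioned shift): azuwag → azuway
  ⇒ Zotasi azuway
The regular Zotasi reflex would be 'azuway', but the attested form is 'azuwoy'. The correspondence is irregular, so they are not cognates (the Zotasi form has a different source).

no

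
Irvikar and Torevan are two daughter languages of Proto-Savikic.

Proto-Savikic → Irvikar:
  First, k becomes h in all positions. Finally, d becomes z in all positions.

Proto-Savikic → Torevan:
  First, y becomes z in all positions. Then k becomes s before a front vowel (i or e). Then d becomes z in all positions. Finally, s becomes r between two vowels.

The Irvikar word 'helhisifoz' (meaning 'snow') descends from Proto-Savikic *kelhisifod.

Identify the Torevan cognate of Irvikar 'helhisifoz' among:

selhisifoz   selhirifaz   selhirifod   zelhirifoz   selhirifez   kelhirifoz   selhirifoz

Torevan: *kelhisifod > selhisifod > selhisifoz > selhirifoz  (by palatalisation, unconditioned shift, rhotacism)
Among the options, 'selhirifoz' alone shows every Torevan change applied in order.

selhirifoz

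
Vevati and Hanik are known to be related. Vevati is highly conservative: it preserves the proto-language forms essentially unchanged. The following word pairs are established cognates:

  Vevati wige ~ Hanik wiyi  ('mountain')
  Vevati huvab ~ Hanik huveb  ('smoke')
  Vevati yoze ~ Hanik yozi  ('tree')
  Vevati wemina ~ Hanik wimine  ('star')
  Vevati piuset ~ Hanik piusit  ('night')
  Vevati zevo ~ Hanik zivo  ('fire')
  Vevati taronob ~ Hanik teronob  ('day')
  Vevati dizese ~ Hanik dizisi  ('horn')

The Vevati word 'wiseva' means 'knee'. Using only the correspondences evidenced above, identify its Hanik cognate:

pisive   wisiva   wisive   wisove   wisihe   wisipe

zevo ~ zivo — Vevati e corresponds to Hanik i after a consonant, before a labial obstruent.
wemina ~ wimine — Vevati a corresponds to Hanik e word-finally.
Applying these to Vevati 'wiseva':
  wiseva → wisiva   (e→i after a consonant, before a labial obstruent)
  wisiva → wisive   (a→e word-finally)
So the Hanik cognate is 'wisive'.

wisive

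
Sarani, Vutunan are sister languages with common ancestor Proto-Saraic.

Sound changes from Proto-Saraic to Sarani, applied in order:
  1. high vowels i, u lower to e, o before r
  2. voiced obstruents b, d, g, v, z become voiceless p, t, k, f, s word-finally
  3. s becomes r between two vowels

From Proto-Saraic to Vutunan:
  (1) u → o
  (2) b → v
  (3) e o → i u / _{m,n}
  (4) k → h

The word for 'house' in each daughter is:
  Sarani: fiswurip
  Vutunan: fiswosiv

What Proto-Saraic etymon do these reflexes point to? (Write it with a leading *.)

Position 8: Sarani has p, Vutunan has v. Taking the neighbouring segments as reconstructed: Sarani p could go back to *p or *b; Vutunan v could go back to *b or *v — the one source consistent with every daughter is *b.
Position 5: Sarani has u, Vutunan has o. Sarani preserves u here (none of its changes turn any other segment into u), so the proto-segment is *u.
This points to *fiswusib. Verify forward in each daughter:
Sarani: *fiswusib
  fiswusib (rule 1 does not apply)
  fiswusib → fiswusip   [final devoicing]
  fiswusip → fiswurip   [rhotacism]
  giving Sarani fiswurip.
Vutunan: *fiswusib
  fiswusib → fiswosib   [vowel merger]
  fiswosib → fiswosiv   [unconditioned shift]
  fiswosiv (rule 3 does not apply)
  fiswosiv (rule 4 does not apply)
  giving Vutunan fiswosiv.
Only *fiswusib yields all of Sarani fiswurip, Vutunan fiswosiv.

*fiswusib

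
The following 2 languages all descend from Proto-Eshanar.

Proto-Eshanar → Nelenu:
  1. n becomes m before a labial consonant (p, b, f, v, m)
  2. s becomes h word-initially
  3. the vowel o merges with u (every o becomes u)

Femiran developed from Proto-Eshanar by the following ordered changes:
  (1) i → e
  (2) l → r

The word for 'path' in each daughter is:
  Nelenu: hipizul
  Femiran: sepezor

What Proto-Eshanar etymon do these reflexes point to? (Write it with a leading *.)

*sipizol

Position 7: Nelenu has l, Femiran has r. Nelenu preserves l here (none of its changes turn any other segment into l), so the proto-segment is *l.
Position 4: Nelenu has i, Femiran has e. Nelenu preserves i here (none of its changes turn any other segment into i), so the proto-segment is *i.
Verify the candidate proto-form against each daughter:
Nelenu: *sipizol
  sipizol (rule 1 does not apply)
  sipizol → hipizol   [debuccalisation]
  hipizol → hipizul   [vowel merger]
  giving Nelenu hipizul.
Femiran: *sipizol > sepezol > sepezor  (by vowel merger, unconditioned shift)
No other proto-form is consistent with every reflex, so the reconstruction is *sipizol.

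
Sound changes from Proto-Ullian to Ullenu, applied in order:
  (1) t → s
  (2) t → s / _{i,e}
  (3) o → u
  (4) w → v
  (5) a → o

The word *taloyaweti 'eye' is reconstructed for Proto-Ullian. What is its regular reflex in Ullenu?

soluyovesi

Ullenu: *taloyaweti
  taloyaweti → saloyawesi   [unconditioned shift]
  saloyawesi (rule 2 does not apply)
  saloyawesi → saluyawesi   [vowel merger]
  saluyawesi → saluyavesi   [unconditioned shift]
  saluyavesi → soluyovesi   [vowel merger]
  giving Ullenu soluyovesi.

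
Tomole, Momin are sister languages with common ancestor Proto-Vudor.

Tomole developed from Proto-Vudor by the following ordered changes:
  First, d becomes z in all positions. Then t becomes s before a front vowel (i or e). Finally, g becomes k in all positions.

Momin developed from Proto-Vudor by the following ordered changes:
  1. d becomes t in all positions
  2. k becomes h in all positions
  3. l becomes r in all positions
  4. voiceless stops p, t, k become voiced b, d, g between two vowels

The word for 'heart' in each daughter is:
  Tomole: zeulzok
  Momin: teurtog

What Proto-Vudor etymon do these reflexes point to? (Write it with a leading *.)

Position 7: Tomole has k, Momin has g. Momin preserves g here (none of its changes turn any other segment into g), so the proto-segment is *g.
Position 1: Tomole has z, Momin has t. Taking the neighbouring segments as reconstructed: Tomole z could go back to *d or *z; Momin t could go back to *t or *d — the one source consistent with every daughter is *d.
Position 5: Tomole has z, Momin has t. Taking the neighbouring segments as reconstructed: Tomole z could go back to *d or *z; Momin t could go back to *t or *d — the one source consistent with every daughter is *d.
Verify the candidate proto-form against each daughter:
Tomole: *deuldog > zeulzog > zeulzok  (by unconditioned shift, unconditioned shift)
Momin: *deuldog
  deuldog → teultog   [unconditioned shift]
  teultog (rule 2 does not apply)
  teultog → teurtog   [unconditioned shift]
  teurtog (rule 4 does not apply)
  giving Momin teurtog.
*deuldog is the unique common source.

*deuldog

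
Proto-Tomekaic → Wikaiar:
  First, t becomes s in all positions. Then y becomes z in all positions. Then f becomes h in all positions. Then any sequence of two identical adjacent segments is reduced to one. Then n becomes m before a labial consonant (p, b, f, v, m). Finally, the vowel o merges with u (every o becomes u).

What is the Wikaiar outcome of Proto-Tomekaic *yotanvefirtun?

Wikaiar: *yotanvefirtun > yosanvefirsun > zosanvefirsun > zosanvehirsun > zosamvehirsun > zusamvehirsun  (by unconditioned shift, unconditioned shift, unconditioned shift, nasal place assimilation, vowel merger)

zusamvehirsun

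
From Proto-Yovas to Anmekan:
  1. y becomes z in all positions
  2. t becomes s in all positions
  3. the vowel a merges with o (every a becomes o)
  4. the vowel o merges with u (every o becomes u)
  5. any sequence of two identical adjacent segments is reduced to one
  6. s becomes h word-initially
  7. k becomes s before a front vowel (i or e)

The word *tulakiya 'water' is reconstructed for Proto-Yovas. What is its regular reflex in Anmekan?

Anmekan: start from *tulakiya.
  rule 1 (unconditioned shift): tulakiya → tulakiza
  rule 2 (unconditioned shift): tulakiza → sulakiza
  rule 3 (vowel merger): sulakiza → sulokizo
  rule 4 (vowel merger): sulokizo → sulukizu
  rule 5: no change — sulukizu
  rule 6 (debuccalisation): sulukizu → hulukizu
  rule 7 (palatalisation): hulukizu → hulusizu
  ⇒ Anmekan hulusizu

hulusizu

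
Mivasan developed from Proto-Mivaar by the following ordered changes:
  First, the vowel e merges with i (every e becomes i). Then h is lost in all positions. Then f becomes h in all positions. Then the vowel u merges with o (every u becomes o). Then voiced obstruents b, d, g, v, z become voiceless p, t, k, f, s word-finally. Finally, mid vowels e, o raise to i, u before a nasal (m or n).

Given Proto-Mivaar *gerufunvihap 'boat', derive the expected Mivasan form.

girohunviap

Mivasan: *gerufunvihap
  gerufunvihap → girufunvihap   [vowel merger]
  girufunvihap → girufunviap   [h-loss]
  girufunviap → giruhunviap   [unconditioned shift]
  giruhunviap → girohonviap   [vowel merger]
  girohonviap (rule 5 does not apply)
  girohonviap → girohunviap   [pre-nasal raising]
  giving Mivasan girohunviap.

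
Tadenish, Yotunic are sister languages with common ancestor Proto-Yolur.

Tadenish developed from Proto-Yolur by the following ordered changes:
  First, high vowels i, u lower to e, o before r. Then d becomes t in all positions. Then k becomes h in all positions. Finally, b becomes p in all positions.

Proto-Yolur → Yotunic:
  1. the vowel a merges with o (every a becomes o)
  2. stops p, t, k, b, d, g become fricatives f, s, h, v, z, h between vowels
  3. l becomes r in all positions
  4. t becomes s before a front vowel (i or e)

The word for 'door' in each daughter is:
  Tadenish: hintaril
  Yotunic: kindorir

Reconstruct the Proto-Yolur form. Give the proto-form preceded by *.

*kindaril

Position 4: Tadenish has t, Yotunic has d. Yotunic preserves d here (none of its changes turn any other segment into d), so the proto-segment is *d.
Position 5: Tadenish has a, Yotunic has o. Tadenish preserves a here (none of its changes turn any other segment into a), so the proto-segment is *a.
Position 1: Tadenish has h, Yotunic has k. Yotunic preserves k here (none of its changes turn any other segment into k), so the proto-segment is *k.
This points to *kindaril. Verify forward in each daughter:
Tadenish: *kindaril
  kindaril (rule 1 does not apply)
  kindaril → kintaril   [unconditioned shift]
  kintaril → hintaril   [unconditioned shift]
  hintaril (rule 4 does not apply)
  giving Tadenish hintaril.
Yotunic: start from *kindaril.
  rule 1 (vowel merger): kindaril → kindoril
  rule 2: no change — kindoril
  rule 3 (unconditioned shift): kindoril → kindorir
  rule 4: no change — kindorir
  ⇒ Yotunic kindorir
*kindaril is the unique common source.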